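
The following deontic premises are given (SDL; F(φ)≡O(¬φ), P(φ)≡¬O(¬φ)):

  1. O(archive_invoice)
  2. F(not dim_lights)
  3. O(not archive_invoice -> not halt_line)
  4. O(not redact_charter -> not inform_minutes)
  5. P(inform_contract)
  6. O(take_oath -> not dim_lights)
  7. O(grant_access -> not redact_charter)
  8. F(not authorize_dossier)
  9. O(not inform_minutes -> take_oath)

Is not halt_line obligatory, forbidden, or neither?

Premise 3 is O(not archive_invoice -> not halt_line), but O(not archive_invoice) is not derivable from the premises, so it does not yield O(not halt_line).
No premise or chain of K-axiom applications forces O(not halt_line), and none forces O(halt_line). So not halt_line is neither obligatory nor forbidden under these norms.

Neither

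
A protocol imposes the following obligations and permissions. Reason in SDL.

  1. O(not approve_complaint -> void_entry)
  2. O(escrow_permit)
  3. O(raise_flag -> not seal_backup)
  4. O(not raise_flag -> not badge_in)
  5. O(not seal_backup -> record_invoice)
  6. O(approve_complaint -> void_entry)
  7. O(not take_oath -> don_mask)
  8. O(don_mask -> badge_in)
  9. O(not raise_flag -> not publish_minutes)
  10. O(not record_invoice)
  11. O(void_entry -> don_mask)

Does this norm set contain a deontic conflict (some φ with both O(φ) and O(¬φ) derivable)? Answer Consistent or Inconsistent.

Inconsistent

Premises 6 and 1 are O(approve_complaint -> void_entry) and O(not approve_complaint -> void_entry); every ideal world satisfies approve_complaint or not approve_complaint, so in either case void_entry holds — hence O(void_entry).
With premise 11, O(void_entry -> don_mask), the K-axiom yields O(don_mask).
From O(don_mask) and premise 8, O(don_mask -> badge_in), we obtain O(badge_in).
Premise 4, O(not raise_flag -> not badge_in), contraposes to O(badge_in -> raise_flag); with O(badge_in) we get O(raise_flag).
Applying K to premise 3 (O(raise_flag -> not seal_backup)) and O(raise_flag) yields O(not seal_backup).
With premise 5, O(not seal_backup -> record_invoice), the K-axiom yields O(record_invoice).
Yet premise 10 states O(not record_invoice).
We now have both O(record_invoice) and O(not record_invoice) — record_invoice is simultaneously obligatory and forbidden, violating the D-axiom.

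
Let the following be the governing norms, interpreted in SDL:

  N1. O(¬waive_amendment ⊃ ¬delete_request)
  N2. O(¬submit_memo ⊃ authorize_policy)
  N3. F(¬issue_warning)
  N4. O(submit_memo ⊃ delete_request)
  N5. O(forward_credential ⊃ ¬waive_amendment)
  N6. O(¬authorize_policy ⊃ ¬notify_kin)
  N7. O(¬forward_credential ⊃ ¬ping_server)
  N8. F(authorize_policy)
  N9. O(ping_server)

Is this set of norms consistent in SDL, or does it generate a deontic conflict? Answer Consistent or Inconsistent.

Inconsistent

From premise 9 we have O(ping_server).
Premise 7, O(¬forward_credential ⊃ ¬ping_server), contraposes to O(ping_server ⊃ forward_credential); with O(ping_server) we get O(forward_credential).
From O(forward_credential) and premise 5, O(forward_credential ⊃ ¬waive_amendment), we obtain O(¬waive_amendment).
From O(¬waive_amendment) and premise 1, O(¬waive_amendment ⊃ ¬delete_request), we obtain O(¬delete_request).
Premise 4, O(submit_memo ⊃ delete_request), contraposes to O(¬delete_request ⊃ ¬submit_memo); with O(¬delete_request) we get O(¬submit_memo).
With premise 2, O(¬submit_memo ⊃ authorize_policy), the K-axiom yields O(authorize_policy).
However, F(authorize_policy) at premise 8 amounts to O(¬authorize_policy).
We now have both O(authorize_policy) and O(¬authorize_policy) — authorize_policy is simultaneously obligatory and forbidden, violating the D-axiom.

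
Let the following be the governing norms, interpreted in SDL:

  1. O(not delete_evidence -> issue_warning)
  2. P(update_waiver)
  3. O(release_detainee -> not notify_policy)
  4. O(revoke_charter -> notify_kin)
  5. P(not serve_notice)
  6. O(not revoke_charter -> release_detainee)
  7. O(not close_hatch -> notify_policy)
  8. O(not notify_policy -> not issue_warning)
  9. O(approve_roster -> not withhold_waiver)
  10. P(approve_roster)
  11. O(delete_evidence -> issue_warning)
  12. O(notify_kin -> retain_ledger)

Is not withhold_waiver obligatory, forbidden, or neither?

Neither

Premise 9 is O(approve_roster -> not withhold_waiver), but O(approve_roster) is not derivable from the premises (the permission P(approve_roster) asserts only not O(not approve_roster), not O(approve_roster)), so it does not yield O(not withhold_waiver).
No premise or chain of K-axiom applications forces O(not withhold_waiver), and none forces O(withhold_waiver). So not withhold_waiver is neither obligatory nor forbidden under these norms.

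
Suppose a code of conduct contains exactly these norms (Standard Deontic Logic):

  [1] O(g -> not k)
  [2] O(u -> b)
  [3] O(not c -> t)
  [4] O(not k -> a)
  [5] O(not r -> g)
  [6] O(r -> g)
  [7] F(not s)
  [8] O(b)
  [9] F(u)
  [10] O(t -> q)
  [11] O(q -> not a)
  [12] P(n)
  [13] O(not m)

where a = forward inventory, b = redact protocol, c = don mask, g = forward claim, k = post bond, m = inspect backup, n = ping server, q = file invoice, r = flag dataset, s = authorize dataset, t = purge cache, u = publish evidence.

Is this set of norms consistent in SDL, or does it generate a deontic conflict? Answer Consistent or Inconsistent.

Consistent

Premise 2 is O(u -> b); even if O(b) held, inferring O(u) would be affirming the consequent — invalid.
So O(u) is not derivable, and the apparent clash with O(not u) does not arise.
A world satisfying every obligation exists (e.g. a=true, b=true, c=true, g=true, k=false, m=false, n=false, q=false, r=false, s=true, t=false, u=false); no atom is both obligatory and forbidden, so the set is consistent.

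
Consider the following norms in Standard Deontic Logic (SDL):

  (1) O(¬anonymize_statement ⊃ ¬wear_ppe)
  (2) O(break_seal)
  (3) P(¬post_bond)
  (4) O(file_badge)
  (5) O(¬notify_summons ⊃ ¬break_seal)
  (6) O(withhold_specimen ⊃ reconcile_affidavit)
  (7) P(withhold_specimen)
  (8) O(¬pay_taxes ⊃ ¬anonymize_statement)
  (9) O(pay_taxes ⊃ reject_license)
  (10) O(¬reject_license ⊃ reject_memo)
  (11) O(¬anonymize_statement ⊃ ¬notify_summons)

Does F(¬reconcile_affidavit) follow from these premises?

No

Premise 6 is O(withhold_specimen ⊃ reconcile_affidavit), but O(withhold_specimen) is not derivable from the premises (the permission P(withhold_specimen) asserts only ¬O(¬withhold_specimen), not O(withhold_specimen)), so it does not yield O(reconcile_affidavit).
No other premise forces O(reconcile_affidavit). An ideal world satisfying every premise can still have ¬reconcile_affidavit true, so F(¬reconcile_affidavit) is not derivable.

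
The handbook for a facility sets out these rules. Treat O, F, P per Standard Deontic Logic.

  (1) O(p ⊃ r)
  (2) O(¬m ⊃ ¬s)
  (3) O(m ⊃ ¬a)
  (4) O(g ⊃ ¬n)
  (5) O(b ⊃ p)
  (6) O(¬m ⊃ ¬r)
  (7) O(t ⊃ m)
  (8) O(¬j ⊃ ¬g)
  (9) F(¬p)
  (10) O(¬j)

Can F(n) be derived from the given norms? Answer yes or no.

Premise 4 is O(g ⊃ ¬n), but O(g) is not derivable from the premises, so it does not yield O(¬n).
No other premise forces O(¬n). An ideal world satisfying every premise can still have n true, so F(n) is not derivable.

No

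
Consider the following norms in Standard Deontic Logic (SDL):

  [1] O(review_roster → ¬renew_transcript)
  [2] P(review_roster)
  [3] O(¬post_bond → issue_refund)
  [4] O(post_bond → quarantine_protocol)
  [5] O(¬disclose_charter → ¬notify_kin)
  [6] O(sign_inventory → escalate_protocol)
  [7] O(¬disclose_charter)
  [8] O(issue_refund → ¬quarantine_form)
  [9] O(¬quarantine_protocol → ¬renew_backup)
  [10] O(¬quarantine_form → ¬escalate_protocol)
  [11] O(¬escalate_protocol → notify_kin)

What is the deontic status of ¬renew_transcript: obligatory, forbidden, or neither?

Neither

Premise 1 is O(review_roster → ¬renew_transcript), but O(review_roster) is not derivable from the premises (the permission P(review_roster) asserts only ¬O(¬review_roster), not O(review_roster)), so it does not yield O(¬renew_transcript).
No premise or chain of K-axiom applications forces O(¬renew_transcript), and none forces O(renew_transcript). So ¬renew_transcript is neither obligatory nor forbidden under these norms.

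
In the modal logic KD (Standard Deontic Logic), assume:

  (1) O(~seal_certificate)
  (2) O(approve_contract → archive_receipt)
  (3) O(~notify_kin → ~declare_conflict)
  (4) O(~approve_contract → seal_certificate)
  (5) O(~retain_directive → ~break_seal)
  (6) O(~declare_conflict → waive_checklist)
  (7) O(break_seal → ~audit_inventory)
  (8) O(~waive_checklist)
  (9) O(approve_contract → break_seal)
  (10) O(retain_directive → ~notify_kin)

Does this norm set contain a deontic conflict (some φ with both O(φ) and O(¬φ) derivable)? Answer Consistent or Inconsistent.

Inconsistent

From premise 8 we have O(~waive_checklist).
Premise 6 is O(~declare_conflict → waive_checklist); contrapositively O(~waive_checklist → declare_conflict). Since O(~waive_checklist) holds, K gives O(declare_conflict).
Premise 3 is O(~notify_kin → ~declare_conflict); contrapositively O(declare_conflict → notify_kin). Since O(declare_conflict) holds, K gives O(notify_kin).
The contrapositive of premise 10 (O(retain_directive → ~notify_kin)) is O(notify_kin → ~retain_directive), and O(notify_kin) is already established, so O(~retain_directive).
With premise 5, O(~retain_directive → ~break_seal), the K-axiom yields O(~break_seal).
The contrapositive of premise 9 (O(approve_contract → break_seal)) is O(~break_seal → ~approve_contract), and O(~break_seal) is already established, so O(~approve_contract).
From O(~approve_contract) and premise 4, O(~approve_contract → seal_certificate), we obtain O(seal_certificate).
But premise 1 directly asserts O(~seal_certificate).
We now have both O(seal_certificate) and O(~seal_certificate) — seal_certificate is simultaneously obligatory and forbidden, violating the D-axiom.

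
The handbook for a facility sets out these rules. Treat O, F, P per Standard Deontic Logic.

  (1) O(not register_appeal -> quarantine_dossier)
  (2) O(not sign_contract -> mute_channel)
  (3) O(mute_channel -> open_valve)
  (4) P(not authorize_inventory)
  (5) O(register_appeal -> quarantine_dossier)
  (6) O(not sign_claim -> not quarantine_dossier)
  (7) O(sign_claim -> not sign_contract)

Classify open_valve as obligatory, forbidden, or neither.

Obligatory

Premises 5 and 1 are O(register_appeal -> quarantine_dossier) and O(not register_appeal -> quarantine_dossier); every ideal world satisfies register_appeal or not register_appeal, so in either case quarantine_dossier holds — hence O(quarantine_dossier).
Premise 6, O(not sign_claim -> not quarantine_dossier), contraposes to O(quarantine_dossier -> sign_claim); with O(quarantine_dossier) we get O(sign_claim).
From O(sign_claim) and premise 7, O(sign_claim -> not sign_contract), we obtain O(not sign_contract).
With premise 2, O(not sign_contract -> mute_channel), the K-axiom yields O(mute_channel).
From O(mute_channel) and premise 3, O(mute_channel -> open_valve), we obtain O(open_valve).
Premise 4 does not contribute to this derivation.
Hence open_valve is obligatory.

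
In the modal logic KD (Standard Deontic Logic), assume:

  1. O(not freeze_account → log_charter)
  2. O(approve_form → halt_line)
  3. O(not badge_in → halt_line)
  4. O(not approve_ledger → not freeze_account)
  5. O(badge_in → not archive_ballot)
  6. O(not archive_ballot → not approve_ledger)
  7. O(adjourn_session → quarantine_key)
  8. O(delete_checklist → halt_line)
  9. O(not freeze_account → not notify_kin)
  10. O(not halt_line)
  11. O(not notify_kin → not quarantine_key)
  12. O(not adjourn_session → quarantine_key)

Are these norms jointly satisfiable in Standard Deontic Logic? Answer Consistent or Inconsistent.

Premises 7 and 12 are O(adjourn_session → quarantine_key) and O(not adjourn_session → quarantine_key); every ideal world satisfies adjourn_session or not adjourn_session, so in either case quarantine_key holds — hence O(quarantine_key).
The contrapositive of premise 11 (O(not notify_kin → not quarantine_key)) is O(quarantine_key → notify_kin), and O(quarantine_key) is already established, so O(notify_kin).
Premise 9 is O(not freeze_account → not notify_kin); contrapositively O(notify_kin → freeze_account). Since O(notify_kin) holds, K gives O(freeze_account).
Premise 4 is O(not approve_ledger → not freeze_account); contrapositively O(freeze_account → approve_ledger). Since O(freeze_account) holds, K gives O(approve_ledger).
Premise 6, O(not archive_ballot → not approve_ledger), contraposes to O(approve_ledger → archive_ballot); with O(approve_ledger) we get O(archive_ballot).
Premise 5, O(badge_in → not archive_ballot), contraposes to O(archive_ballot → not badge_in); with O(archive_ballot) we get O(not badge_in).
With premise 3, O(not badge_in → halt_line), the K-axiom yields O(halt_line).
However, premise 10 gives O(not halt_line).
We now have both O(halt_line) and O(not halt_line) — halt_line is simultaneously obligatory and forbidden, violating the D-axiom.

Inconsistent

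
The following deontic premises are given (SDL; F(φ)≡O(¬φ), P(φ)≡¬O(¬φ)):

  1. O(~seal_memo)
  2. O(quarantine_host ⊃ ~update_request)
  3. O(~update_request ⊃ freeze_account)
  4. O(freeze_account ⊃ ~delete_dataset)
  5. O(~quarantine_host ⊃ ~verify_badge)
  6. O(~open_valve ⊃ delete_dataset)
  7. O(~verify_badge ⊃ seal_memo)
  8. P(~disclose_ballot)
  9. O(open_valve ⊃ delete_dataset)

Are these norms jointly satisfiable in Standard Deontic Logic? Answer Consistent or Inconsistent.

Premises 6 and 9 cover both cases: O(~open_valve ⊃ delete_dataset) and O(open_valve ⊃ delete_dataset). Since ~open_valve ∨ open_valve is a tautology, O(delete_dataset) follows.
Premise 4, O(freeze_account ⊃ ~delete_dataset), contraposes to O(delete_dataset ⊃ ~freeze_account); with O(delete_dataset) we get O(~freeze_account).
Premise 3 is O(~update_request ⊃ freeze_account); contrapositively O(~freeze_account ⊃ update_request). Since O(~freeze_account) holds, K gives O(update_request).
Premise 2, O(quarantine_host ⊃ ~update_request), contraposes to O(update_request ⊃ ~quarantine_host); with O(update_request) we get O(~quarantine_host).
From O(~quarantine_host) and premise 5, O(~quarantine_host ⊃ ~verify_badge), we obtain O(~verify_badge).
From O(~verify_badge) and premise 7, O(~verify_badge ⊃ seal_memo), we obtain O(seal_memo).
But premise 1 directly asserts O(~seal_memo).
We now have both O(seal_memo) and O(~seal_memo) — seal_memo is simultaneously obligatory and forbidden, violating the D-axiom.

Inconsistent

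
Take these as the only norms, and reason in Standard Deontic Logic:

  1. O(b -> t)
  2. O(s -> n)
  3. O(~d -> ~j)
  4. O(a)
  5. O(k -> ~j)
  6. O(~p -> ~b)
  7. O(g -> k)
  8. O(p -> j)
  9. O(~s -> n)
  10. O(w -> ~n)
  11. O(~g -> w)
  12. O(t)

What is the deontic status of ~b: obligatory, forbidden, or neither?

Obligatory

Premises 9 and 2 are O(~s -> n) and O(s -> n); every ideal world satisfies ~s or s, so in either case n holds — hence O(n).
Premise 10, O(w -> ~n), contraposes to O(n -> ~w); with O(n) we get O(~w).
Premise 11, O(~g -> w), contraposes to O(~w -> g); with O(~w) we get O(g).
Premise 7 is O(g -> k); since O(g), deontic closure gives O(k).
Premise 5 is O(k -> ~j); since O(k), deontic closure gives O(~j).
Premise 8, O(p -> j), contraposes to O(~j -> ~p); with O(~j) we get O(~p).
From O(~p) and premise 6, O(~p -> ~b), we obtain O(~b).
Premises 1, 3, 4, 12 do not contribute to this derivation.
Hence ~b is obligatory.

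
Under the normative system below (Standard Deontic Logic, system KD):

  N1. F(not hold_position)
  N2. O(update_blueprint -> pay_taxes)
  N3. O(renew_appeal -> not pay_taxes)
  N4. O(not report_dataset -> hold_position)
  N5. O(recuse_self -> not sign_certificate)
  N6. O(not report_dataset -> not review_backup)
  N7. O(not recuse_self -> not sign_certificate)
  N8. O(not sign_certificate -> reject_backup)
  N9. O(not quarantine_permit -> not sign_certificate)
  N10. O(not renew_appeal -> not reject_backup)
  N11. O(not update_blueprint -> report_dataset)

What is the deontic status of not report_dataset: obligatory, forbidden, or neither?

Premises 5 and 7 are O(recuse_self -> not sign_certificate) and O(not recuse_self -> not sign_certificate); every ideal world satisfies recuse_self or not recuse_self, so in either case not sign_certificate holds — hence O(not sign_certificate).
Premise 8 is O(not sign_certificate -> reject_backup); since O(not sign_certificate), deontic closure gives O(reject_backup).
Premise 10 is O(not renew_appeal -> not reject_backup); contrapositively O(reject_backup -> renew_appeal). Since O(reject_backup) holds, K gives O(renew_appeal).
With premise 3, O(renew_appeal -> not pay_taxes), the K-axiom yields O(not pay_taxes).
Premise 2, O(update_blueprint -> pay_taxes), contraposes to O(not pay_taxes -> not update_blueprint); with O(not pay_taxes) we get O(not update_blueprint).
With premise 11, O(not update_blueprint -> report_dataset), the K-axiom yields O(report_dataset).
Premises 1, 4, 6, 9 do not contribute to this derivation.
Thus O(report_dataset), which is F(not report_dataset): not report_dataset is forbidden.

Forbidden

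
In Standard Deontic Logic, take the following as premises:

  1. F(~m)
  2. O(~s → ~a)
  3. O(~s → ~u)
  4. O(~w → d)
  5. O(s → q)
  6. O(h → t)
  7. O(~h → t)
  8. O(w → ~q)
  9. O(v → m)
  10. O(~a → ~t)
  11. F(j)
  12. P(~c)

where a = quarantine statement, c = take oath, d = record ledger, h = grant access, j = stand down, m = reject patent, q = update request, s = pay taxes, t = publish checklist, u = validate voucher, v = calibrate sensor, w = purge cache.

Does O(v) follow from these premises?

No

Premise 9 is O(v → m); even if O(m) held, inferring O(v) would be affirming the consequent — invalid.
No other premise forces O(v). An ideal world satisfying every premise can still have v false, so O(v) is not derivable.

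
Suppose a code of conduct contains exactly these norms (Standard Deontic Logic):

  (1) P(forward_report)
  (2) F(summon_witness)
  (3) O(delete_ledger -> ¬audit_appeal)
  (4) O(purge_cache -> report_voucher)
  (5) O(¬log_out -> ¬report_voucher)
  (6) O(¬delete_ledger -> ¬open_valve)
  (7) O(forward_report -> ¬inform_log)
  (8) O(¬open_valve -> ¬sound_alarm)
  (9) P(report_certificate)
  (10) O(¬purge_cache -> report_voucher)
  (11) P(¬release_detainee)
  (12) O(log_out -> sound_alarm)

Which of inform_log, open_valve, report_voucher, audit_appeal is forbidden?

audit_appeal

Premises 4 and 10 are O(purge_cache -> report_voucher) and O(¬purge_cache -> report_voucher); every ideal world satisfies purge_cache or ¬purge_cache, so in either case report_voucher holds — hence O(report_voucher).
The contrapositive of premise 5 (O(¬log_out -> ¬report_voucher)) is O(report_voucher -> log_out), and O(report_voucher) is already established, so O(log_out).
From O(log_out) and premise 12, O(log_out -> sound_alarm), we obtain O(sound_alarm).
Premise 8 is O(¬open_valve -> ¬sound_alarm); contrapositively O(sound_alarm -> open_valve). Since O(sound_alarm) holds, K gives O(open_valve).
Premise 6, O(¬delete_ledger -> ¬open_valve), contraposes to O(open_valve -> delete_ledger); with O(open_valve) we get O(delete_ledger).
With premise 3, O(delete_ledger -> ¬audit_appeal), the K-axiom yields O(¬audit_appeal).
So O(¬audit_appeal) holds, i.e. audit_appeal is forbidden. None of the other listed options is forbidden under the premises.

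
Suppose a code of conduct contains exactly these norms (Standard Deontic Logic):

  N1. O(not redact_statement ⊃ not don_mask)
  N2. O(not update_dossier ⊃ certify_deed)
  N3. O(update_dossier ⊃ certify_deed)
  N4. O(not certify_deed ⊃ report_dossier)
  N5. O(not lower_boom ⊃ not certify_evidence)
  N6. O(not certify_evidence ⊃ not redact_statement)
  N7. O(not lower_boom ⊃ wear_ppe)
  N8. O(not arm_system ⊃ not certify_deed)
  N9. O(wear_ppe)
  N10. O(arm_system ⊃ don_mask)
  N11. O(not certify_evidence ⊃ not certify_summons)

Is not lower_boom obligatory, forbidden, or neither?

Forbidden

By case analysis on update_dossier: premise 3 gives O(update_dossier ⊃ certify_deed) and premise 2 gives O(not update_dossier ⊃ certify_deed), so O(certify_deed) either way.
Premise 8, O(not arm_system ⊃ not certify_deed), contraposes to O(certify_deed ⊃ arm_system); with O(certify_deed) we get O(arm_system).
With premise 10, O(arm_system ⊃ don_mask), the K-axiom yields O(don_mask).
Premise 1, O(not redact_statement ⊃ not don_mask), contraposes to O(don_mask ⊃ redact_statement); with O(don_mask) we get O(redact_statement).
Premise 6, O(not certify_evidence ⊃ not redact_statement), contraposes to O(redact_statement ⊃ certify_evidence); with O(redact_statement) we get O(certify_evidence).
The contrapositive of premise 5 (O(not lower_boom ⊃ not certify_evidence)) is O(certify_evidence ⊃ lower_boom), and O(certify_evidence) is already established, so O(lower_boom).
Premises 4, 7, 9, 11 do not contribute to this derivation.
Thus O(lower_boom), which is F(not lower_boom): not lower_boom is forbidden.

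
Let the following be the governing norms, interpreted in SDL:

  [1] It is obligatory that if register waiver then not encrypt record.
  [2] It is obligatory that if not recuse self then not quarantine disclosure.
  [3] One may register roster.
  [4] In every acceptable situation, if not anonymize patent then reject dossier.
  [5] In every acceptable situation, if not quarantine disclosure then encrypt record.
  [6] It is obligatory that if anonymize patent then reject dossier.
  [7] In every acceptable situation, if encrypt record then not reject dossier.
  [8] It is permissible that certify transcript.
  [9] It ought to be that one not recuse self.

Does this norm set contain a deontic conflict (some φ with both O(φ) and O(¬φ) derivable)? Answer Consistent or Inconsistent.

Inconsistent

Premises 4 and 6 are O(¬anonymize_patent → reject_dossier) and O(anonymize_patent → reject_dossier); every ideal world satisfies ¬anonymize_patent or anonymize_patent, so in either case reject_dossier holds — hence O(reject_dossier).
Premise 7, O(encrypt_record → ¬reject_dossier), contraposes to O(reject_dossier → ¬encrypt_record); with O(reject_dossier) we get O(¬encrypt_record).
Premise 5, O(¬quarantine_disclosure → encrypt_record), contraposes to O(¬encrypt_record → quarantine_disclosure); with O(¬encrypt_record) we get O(quarantine_disclosure).
The contrapositive of premise 2 (O(¬recuse_self → ¬quarantine_disclosure)) is O(quarantine_disclosure → recuse_self), and O(quarantine_disclosure) is already established, so O(recuse_self).
Yet premise 9 states O(¬recuse_self).
We now have both O(recuse_self) and O(¬recuse_self) — recuse_self is simultaneously obligatory and forbidden, violating the D-axiom.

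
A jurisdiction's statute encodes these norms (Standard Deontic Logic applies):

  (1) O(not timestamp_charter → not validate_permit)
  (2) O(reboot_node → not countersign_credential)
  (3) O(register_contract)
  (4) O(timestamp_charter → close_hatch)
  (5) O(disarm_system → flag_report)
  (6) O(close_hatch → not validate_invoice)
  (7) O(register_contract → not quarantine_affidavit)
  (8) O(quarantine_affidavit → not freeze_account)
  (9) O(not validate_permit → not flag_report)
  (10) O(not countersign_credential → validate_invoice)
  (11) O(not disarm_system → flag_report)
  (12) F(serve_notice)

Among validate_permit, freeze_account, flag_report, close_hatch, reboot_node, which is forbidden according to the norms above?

By case analysis on disarm_system: premise 5 gives O(disarm_system → flag_report) and premise 11 gives O(not disarm_system → flag_report), so O(flag_report) either way.
Premise 9 is O(not validate_permit → not flag_report); contrapositively O(flag_report → validate_permit). Since O(flag_report) holds, K gives O(validate_permit).
The contrapositive of premise 1 (O(not timestamp_charter → not validate_permit)) is O(validate_permit → timestamp_charter), and O(validate_permit) is already established, so O(timestamp_charter).
Applying K to premise 4 (O(timestamp_charter → close_hatch)) and O(timestamp_charter) yields O(close_hatch).
With premise 6, O(close_hatch → not validate_invoice), the K-axiom yields O(not validate_invoice).
The contrapositive of premise 10 (O(not countersign_credential → validate_invoice)) is O(not validate_invoice → countersign_credential), and O(not validate_invoice) is already established, so O(countersign_credential).
Premise 2, O(reboot_node → not countersign_credential), contraposes to O(countersign_credential → not reboot_node); with O(countersign_credential) we get O(not reboot_node).
So O(not reboot_node) holds, i.e. reboot_node is forbidden. None of the other listed options is forbidden under the premises.

reboot_node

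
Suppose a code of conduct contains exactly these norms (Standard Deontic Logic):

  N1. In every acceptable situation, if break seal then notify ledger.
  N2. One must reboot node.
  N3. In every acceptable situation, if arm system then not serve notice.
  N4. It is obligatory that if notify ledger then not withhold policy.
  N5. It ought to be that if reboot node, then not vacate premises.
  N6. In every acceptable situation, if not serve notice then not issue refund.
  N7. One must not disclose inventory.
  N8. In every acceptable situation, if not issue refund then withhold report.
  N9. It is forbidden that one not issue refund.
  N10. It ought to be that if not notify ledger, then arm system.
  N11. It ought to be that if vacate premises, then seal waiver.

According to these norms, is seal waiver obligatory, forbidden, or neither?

Premise 11 is O(vacate_premises → seal_waiver), but O(vacate_premises) is not derivable from the premises, so it does not yield O(seal_waiver).
No premise or chain of K-axiom applications forces O(seal_waiver), and none forces O(¬seal_waiver). So seal_waiver is neither obligatory nor forbidden under these norms.

Neither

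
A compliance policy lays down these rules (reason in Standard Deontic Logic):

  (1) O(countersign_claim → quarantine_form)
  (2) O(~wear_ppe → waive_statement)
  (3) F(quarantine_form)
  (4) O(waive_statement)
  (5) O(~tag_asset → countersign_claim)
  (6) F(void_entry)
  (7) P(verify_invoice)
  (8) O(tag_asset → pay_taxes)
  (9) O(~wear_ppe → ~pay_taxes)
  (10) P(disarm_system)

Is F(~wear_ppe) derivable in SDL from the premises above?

Yes

Premise 3, F(quarantine_form), is equivalent to O(~quarantine_form).
Premise 1, O(countersign_claim → quarantine_form), contraposes to O(~quarantine_form → ~countersign_claim); with O(~quarantine_form) we get O(~countersign_claim).
The contrapositive of premise 5 (O(~tag_asset → countersign_claim)) is O(~countersign_claim → tag_asset), and O(~countersign_claim) is already established, so O(tag_asset).
Applying K to premise 8 (O(tag_asset → pay_taxes)) and O(tag_asset) yields O(pay_taxes).
Premise 9, O(~wear_ppe → ~pay_taxes), contraposes to O(pay_taxes → wear_ppe); with O(pay_taxes) we get O(wear_ppe).
Premises 2, 4, 6, 7, 10 do not contribute to this derivation.
So O(wear_ppe) holds, i.e. F(~wear_ppe). The claim follows.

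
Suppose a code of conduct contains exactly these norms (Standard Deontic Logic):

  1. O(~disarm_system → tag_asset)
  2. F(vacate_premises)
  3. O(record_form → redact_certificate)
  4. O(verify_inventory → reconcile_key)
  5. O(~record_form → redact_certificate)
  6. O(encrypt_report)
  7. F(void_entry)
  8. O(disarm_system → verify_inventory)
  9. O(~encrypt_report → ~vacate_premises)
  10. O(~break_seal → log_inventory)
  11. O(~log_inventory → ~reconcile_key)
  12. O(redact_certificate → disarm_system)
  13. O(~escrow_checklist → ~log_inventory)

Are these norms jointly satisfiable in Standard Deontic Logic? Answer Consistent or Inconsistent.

Consistent

Premise 9 is O(~encrypt_report → ~vacate_premises); even if O(~vacate_premises) held, inferring O(~encrypt_report) would be affirming the consequent — invalid.
So O(~encrypt_report) is not derivable, and the apparent clash with O(encrypt_report) does not arise.
A world satisfying every obligation exists (e.g. break_seal=false, disarm_system=true, encrypt_report=true, escrow_checklist=true, log_inventory=true, reconcile_key=true, record_form=false, redact_certificate=true, tag_asset=false, vacate_premises=false, verify_inventory=true, void_entry=false); no atom is both obligatory and forbidden, so the set is consistent.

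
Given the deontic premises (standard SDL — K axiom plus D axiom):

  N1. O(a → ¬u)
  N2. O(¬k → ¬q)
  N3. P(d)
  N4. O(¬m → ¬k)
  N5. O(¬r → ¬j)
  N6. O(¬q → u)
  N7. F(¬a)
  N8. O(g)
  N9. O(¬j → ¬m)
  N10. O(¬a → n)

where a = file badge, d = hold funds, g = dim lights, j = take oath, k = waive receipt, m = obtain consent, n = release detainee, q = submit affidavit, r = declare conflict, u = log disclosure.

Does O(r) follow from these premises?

Premise 7, F(¬a), is equivalent to O(a).
Applying K to premise 1 (O(a → ¬u)) and O(a) yields O(¬u).
Premise 6 is O(¬q → u); contrapositively O(¬u → q). Since O(¬u) holds, K gives O(q).
Premise 2 is O(¬k → ¬q); contrapositively O(q → k). Since O(q) holds, K gives O(k).
Premise 4, O(¬m → ¬k), contraposes to O(k → m); with O(k) we get O(m).
Premise 9, O(¬j → ¬m), contraposes to O(m → j); with O(m) we get O(j).
The contrapositive of premise 5 (O(¬r → ¬j)) is O(j → r), and O(j) is already established, so O(r).
Premises 3, 8, 10 do not contribute to this derivation.
So O(r) follows.

Yes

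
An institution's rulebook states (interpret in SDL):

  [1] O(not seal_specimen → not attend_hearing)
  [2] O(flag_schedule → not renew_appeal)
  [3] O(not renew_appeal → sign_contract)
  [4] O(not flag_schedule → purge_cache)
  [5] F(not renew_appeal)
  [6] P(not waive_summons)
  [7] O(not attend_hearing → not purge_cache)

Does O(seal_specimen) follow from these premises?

F(not renew_appeal) at premise 5 means O(renew_appeal).
Premise 2, O(flag_schedule → not renew_appeal), contraposes to O(renew_appeal → not flag_schedule); with O(renew_appeal) we get O(not flag_schedule).
Applying K to premise 4 (O(not flag_schedule → purge_cache)) and O(not flag_schedule) yields O(purge_cache).
Premise 7, O(not attend_hearing → not purge_cache), contraposes to O(purge_cache → attend_hearing); with O(purge_cache) we get O(attend_hearing).
The contrapositive of premise 1 (O(not seal_specimen → not attend_hearing)) is O(attend_hearing → seal_specimen), and O(attend_hearing) is already established, so O(seal_specimen).
Premises 3, 6 do not contribute to this derivation.
So O(seal_specimen) follows.

Yes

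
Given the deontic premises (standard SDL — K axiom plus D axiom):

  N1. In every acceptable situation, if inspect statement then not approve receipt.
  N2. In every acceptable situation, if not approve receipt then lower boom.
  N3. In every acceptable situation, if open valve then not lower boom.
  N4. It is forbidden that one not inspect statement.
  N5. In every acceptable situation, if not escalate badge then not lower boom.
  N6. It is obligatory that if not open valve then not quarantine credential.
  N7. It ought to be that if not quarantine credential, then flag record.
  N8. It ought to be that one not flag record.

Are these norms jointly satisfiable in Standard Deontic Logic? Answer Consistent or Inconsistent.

Premise 8 gives O(¬flag_record).
The contrapositive of premise 7 (O(¬quarantine_credential → flag_record)) is O(¬flag_record → quarantine_credential), and O(¬flag_record) is already established, so O(quarantine_credential).
Premise 6, O(¬open_valve → ¬quarantine_credential), contraposes to O(quarantine_credential → open_valve); with O(quarantine_credential) we get O(open_valve).
Premise 3 is O(open_valve → ¬lower_boom); since O(open_valve), deontic closure gives O(¬lower_boom).
Premise 2 is O(¬approve_receipt → lower_boom); contrapositively O(¬lower_boom → approve_receipt). Since O(¬lower_boom) holds, K gives O(approve_receipt).
The contrapositive of premise 1 (O(inspect_statement → ¬approve_receipt)) is O(approve_receipt → ¬inspect_statement), and O(approve_receipt) is already established, so O(¬inspect_statement).
But premise 4, F(¬inspect_statement), means O(inspect_statement).
We now have both O(¬inspect_statement) and O(inspect_statement) — inspect_statement is simultaneously obligatory and forbidden, violating the D-axiom.

Inconsistent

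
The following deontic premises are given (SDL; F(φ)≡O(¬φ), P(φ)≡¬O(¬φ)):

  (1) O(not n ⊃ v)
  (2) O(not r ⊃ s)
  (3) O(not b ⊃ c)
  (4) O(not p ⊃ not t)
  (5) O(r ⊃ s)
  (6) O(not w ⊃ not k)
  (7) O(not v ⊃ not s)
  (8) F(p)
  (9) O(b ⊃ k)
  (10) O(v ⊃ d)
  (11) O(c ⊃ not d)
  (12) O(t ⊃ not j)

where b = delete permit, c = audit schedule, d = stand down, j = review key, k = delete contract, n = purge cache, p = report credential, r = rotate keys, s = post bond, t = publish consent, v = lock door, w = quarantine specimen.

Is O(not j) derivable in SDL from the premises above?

Premise 12 is O(t ⊃ not j), but O(t) is not derivable from the premises, so it does not yield O(not j).
No other premise forces O(not j). An ideal world satisfying every premise can still have not j false, so O(not j) is not derivable.

No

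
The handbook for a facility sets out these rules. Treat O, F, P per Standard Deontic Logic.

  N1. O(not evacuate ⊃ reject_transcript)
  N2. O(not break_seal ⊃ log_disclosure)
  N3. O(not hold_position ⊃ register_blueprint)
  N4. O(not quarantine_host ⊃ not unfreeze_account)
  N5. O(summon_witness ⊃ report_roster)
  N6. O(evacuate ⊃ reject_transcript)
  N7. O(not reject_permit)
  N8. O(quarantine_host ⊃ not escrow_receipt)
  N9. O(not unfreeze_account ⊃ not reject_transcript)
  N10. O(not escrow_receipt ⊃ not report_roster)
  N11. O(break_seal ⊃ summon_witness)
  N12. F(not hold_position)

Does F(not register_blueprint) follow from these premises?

Premise 3 is O(not hold_position ⊃ register_blueprint), but O(not hold_position) is not derivable from the premises, so it does not yield O(register_blueprint).
No other premise forces O(register_blueprint). An ideal world satisfying every premise can still have not register_blueprint true, so F(not register_blueprint) is not derivable.

No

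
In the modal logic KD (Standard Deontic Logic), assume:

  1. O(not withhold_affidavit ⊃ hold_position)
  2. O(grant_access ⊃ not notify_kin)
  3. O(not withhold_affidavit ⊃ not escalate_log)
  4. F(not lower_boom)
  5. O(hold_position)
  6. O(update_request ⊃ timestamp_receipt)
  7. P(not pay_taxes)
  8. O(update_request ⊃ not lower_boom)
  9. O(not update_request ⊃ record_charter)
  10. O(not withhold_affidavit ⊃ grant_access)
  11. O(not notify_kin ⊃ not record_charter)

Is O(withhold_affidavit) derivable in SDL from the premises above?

Premise 4 is F(not lower_boom), i.e. O(lower_boom).
Premise 8, O(update_request ⊃ not lower_boom), contraposes to O(lower_boom ⊃ not update_request); with O(lower_boom) we get O(not update_request).
From O(not update_request) and premise 9, O(not update_request ⊃ record_charter), we obtain O(record_charter).
The contrapositive of premise 11 (O(not notify_kin ⊃ not record_charter)) is O(record_charter ⊃ notify_kin), and O(record_charter) is already established, so O(notify_kin).
Premise 2, O(grant_access ⊃ not notify_kin), contraposes to O(notify_kin ⊃ not grant_access); with O(notify_kin) we get O(not grant_access).
The contrapositive of premise 10 (O(not withhold_affidavit ⊃ grant_access)) is O(not grant_access ⊃ withhold_affidavit), and O(not grant_access) is already established, so O(withhold_affidavit).
Premises 1, 3, 5, 6, 7 do not contribute to this derivation.
So O(withhold_affidavit) follows.

Yes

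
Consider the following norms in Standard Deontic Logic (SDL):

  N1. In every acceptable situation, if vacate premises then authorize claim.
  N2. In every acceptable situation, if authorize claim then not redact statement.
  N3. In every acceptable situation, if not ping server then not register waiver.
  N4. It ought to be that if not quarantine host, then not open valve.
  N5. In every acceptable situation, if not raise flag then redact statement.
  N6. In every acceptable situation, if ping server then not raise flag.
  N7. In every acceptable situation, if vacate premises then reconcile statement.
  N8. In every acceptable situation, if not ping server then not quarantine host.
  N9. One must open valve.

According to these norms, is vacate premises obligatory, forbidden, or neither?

Forbidden

Premise 9 states O(open_valve) outright.
The contrapositive of premise 4 (O(¬quarantine_host → ¬open_valve)) is O(open_valve → quarantine_host), and O(open_valve) is already established, so O(quarantine_host).
Premise 8 is O(¬ping_server → ¬quarantine_host); contrapositively O(quarantine_host → ping_server). Since O(quarantine_host) holds, K gives O(ping_server).
With premise 6, O(ping_server → ¬raise_flag), the K-axiom yields O(¬raise_flag).
Premise 5 is O(¬raise_flag → redact_statement); since O(¬raise_flag), deontic closure gives O(redact_statement).
The contrapositive of premise 2 (O(authorize_claim → ¬redact_statement)) is O(redact_statement → ¬authorize_claim), and O(redact_statement) is already established, so O(¬authorize_claim).
Premise 1, O(vacate_premises → authorize_claim), contraposes to O(¬authorize_claim → ¬vacate_premises); with O(¬authorize_claim) we get O(¬vacate_premises).
Premises 3, 7 do not contribute to this derivation.
Thus O(¬vacate_premises), which is F(vacate_premises): vacate_premises is forbidden.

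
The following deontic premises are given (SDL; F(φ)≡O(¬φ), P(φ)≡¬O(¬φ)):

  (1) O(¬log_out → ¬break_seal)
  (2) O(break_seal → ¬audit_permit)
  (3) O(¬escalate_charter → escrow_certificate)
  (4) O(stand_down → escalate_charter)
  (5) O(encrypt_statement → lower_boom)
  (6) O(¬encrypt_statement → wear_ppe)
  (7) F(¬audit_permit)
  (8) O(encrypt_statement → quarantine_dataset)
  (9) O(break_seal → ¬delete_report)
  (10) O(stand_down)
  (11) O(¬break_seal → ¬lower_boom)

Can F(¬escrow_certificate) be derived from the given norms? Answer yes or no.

No

Premise 3 is O(¬escalate_charter → escrow_certificate), but O(¬escalate_charter) is not derivable from the premises, so it does not yield O(escrow_certificate).
No other premise forces O(escrow_certificate). An ideal world satisfying every premise can still have ¬escrow_certificate true, so F(¬escrow_certificate) is not derivable.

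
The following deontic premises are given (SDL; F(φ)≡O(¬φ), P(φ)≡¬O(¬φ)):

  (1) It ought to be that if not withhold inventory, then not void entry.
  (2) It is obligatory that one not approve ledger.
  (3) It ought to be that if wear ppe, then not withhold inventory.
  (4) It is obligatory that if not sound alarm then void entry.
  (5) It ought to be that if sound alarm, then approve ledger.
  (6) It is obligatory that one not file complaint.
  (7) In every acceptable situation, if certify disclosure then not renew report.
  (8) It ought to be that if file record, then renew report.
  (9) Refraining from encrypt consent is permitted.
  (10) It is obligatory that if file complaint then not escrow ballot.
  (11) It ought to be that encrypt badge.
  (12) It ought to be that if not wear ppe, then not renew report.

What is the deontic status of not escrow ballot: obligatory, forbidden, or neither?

Premise 10 is O(file_complaint → ¬escrow_ballot), but O(file_complaint) is not derivable from the premises, so it does not yield O(¬escrow_ballot).
No premise or chain of K-axiom applications forces O(¬escrow_ballot), and none forces O(escrow_ballot). So ¬escrow_ballot is neither obligatory nor forbidden under these norms.

Neither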